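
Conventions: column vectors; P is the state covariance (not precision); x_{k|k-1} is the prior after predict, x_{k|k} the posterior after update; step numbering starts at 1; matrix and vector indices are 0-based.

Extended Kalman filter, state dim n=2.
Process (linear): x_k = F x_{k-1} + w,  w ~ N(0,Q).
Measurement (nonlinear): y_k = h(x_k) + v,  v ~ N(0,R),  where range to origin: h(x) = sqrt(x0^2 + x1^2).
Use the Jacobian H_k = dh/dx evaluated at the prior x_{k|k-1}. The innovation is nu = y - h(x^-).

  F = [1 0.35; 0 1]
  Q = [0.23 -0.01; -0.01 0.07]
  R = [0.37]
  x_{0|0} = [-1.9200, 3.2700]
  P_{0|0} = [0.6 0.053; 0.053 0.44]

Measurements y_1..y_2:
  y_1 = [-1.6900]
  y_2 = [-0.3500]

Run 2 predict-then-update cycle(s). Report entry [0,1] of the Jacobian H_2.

H_jac[0,1] = 0.6995

step 1: x^-=[-0.7755, 3.2700]  P^-=[0.9210 0.1970; 0.1970 0.5100]  H_jac=[-0.2308 0.9730]  S=[0.8134]  K=[-0.0256; 0.5542]  nu=[-5.0507]  x^+=[-0.6461, 0.4710]  P^+=[0.9205 0.2086; 0.2086 0.2602]
step 2: x^-=[-0.4812, 0.4710]  P^-=[1.3283 0.2896; 0.2896 0.3302]  H_jac=[-0.7146 0.6995]  S=[0.9204]  K=[-0.8113; 0.0261]  nu=[-1.0234]  x^+=[0.3490, 0.4443]  P^+=[0.7226 0.3091; 0.3091 0.3296]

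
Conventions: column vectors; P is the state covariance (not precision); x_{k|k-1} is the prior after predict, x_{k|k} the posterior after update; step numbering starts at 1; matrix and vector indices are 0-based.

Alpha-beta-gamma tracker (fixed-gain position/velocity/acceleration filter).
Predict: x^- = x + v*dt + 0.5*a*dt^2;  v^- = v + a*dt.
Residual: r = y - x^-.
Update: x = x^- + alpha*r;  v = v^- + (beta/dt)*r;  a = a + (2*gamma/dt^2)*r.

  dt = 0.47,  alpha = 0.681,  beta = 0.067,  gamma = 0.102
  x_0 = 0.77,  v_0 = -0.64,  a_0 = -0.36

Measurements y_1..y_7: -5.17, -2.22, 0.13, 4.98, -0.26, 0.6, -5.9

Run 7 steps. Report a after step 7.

a_post = -3.1221

step 1: x_pred=0.4294  r=-5.5994  x^+=-3.3838  v^+=-1.6074  a^+=-5.5311
step 2: x_pred=-4.7502  r=2.5302  x^+=-3.0271  v^+=-3.8463  a^+=-3.1945
step 3: x_pred=-5.1877  r=5.3177  x^+=-1.5664  v^+=-4.5897  a^+=1.7164
step 4: x_pred=-3.5339  r=8.5139  x^+=2.2641  v^+=-2.5692  a^+=9.5790
step 5: x_pred=2.1145  r=-2.3745  x^+=0.4975  v^+=1.5944  a^+=7.3861
step 6: x_pred=2.0626  r=-1.4626  x^+=1.0666  v^+=4.8574  a^+=6.0354
step 7: x_pred=4.0162  r=-9.9162  x^+=-2.7367  v^+=6.2804  a^+=-3.1221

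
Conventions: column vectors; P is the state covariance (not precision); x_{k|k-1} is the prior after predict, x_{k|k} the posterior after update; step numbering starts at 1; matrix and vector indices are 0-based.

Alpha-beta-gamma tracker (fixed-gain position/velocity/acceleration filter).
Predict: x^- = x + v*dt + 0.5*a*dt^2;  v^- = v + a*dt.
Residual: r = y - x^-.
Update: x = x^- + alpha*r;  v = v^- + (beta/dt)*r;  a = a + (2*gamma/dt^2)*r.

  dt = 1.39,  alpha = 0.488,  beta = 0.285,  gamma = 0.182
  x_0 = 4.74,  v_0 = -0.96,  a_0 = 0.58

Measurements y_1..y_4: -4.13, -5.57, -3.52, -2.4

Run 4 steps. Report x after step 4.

x_post = -7.6832

step 1: x_pred=3.9659  r=-8.0959  x^+=0.0151  v^+=-1.8138  a^+=-0.9452
step 2: x_pred=-3.4192  r=-2.1508  x^+=-4.4688  v^+=-3.5686  a^+=-1.3504
step 3: x_pred=-10.7338  r=7.2138  x^+=-7.2134  v^+=-3.9667  a^+=0.0086
step 4: x_pred=-12.7188  r=10.3188  x^+=-7.6832  v^+=-1.8390  a^+=1.9526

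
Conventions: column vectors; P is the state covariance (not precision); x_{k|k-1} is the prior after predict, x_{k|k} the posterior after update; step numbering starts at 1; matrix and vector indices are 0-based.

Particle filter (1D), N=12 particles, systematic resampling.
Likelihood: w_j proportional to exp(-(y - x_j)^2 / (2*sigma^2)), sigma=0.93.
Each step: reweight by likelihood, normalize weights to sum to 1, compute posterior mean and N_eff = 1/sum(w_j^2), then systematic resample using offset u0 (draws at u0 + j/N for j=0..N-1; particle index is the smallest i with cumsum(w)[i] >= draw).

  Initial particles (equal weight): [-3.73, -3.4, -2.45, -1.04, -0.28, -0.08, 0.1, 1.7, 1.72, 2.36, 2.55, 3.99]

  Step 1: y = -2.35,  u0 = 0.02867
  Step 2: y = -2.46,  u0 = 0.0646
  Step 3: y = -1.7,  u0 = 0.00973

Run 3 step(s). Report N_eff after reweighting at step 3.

N_eff = 10.1580

step 1: w=[0.1390, 0.2210, 0.4156, 0.1550, 0.0351, 0.0213, 0.0130, 0.0000, 0.0000, 0.0000, 0.0000, 0.0000]  mean=-2.4593  Neff=3.7489  idx=[0, 0, 1, 1, 2, 2, 2, 2, 2, 3, 3, 4]
step 2: w=[0.0513, 0.0513, 0.0782, 0.0782, 0.1303, 0.1303, 0.1303, 0.1303, 0.1303, 0.0406, 0.0406, 0.0084]  mean=-2.5972  Neff=9.4572  idx=[1, 2, 3, 4, 5, 5, 6, 6, 7, 8, 8, 10]
step 3: w=[0.0131, 0.0268, 0.0268, 0.1028, 0.1028, 0.1028, 0.1028, 0.1028, 0.1028, 0.1028, 0.1028, 0.1107]  mean=-2.3617  Neff=10.1580  idx=[0, 3, 4, 4, 5, 6, 7, 8, 8, 9, 10, 11]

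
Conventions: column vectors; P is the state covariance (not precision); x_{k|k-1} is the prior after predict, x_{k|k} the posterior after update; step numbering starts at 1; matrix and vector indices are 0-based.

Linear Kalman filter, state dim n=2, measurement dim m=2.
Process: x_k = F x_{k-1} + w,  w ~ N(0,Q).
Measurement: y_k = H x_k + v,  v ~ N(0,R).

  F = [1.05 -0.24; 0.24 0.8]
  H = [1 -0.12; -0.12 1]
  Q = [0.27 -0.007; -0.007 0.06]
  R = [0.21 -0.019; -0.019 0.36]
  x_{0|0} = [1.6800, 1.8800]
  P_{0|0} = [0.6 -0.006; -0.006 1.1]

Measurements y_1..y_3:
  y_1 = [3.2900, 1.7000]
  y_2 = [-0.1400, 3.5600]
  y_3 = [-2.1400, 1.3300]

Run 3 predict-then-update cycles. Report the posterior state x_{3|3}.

step 1: x^-=[1.3128, 1.9072]  P^-=[0.9979 -0.0717; -0.0717 0.7963]  S=[1.2366 -0.3070; -0.3070 1.1878]  K=[0.8270 0.0526; 0.0352 0.6867]  nu=[2.2061, -0.0497]  x^+=[3.1346, 1.9509]  P^+=[0.1756 0.0243; 0.0243 0.2495]
step 2: x^-=[2.8231, 2.3130]  P^-=[0.4657 0.0084; 0.0084 0.2391]  S=[0.6771 -0.0951; -0.0951 0.6038]  K=[0.6905 0.0300; 0.0259 0.3984]  nu=[-2.6856, 1.5858]  x^+=[1.0164, 2.8752]  P^+=[0.1463 0.0152; 0.0152 0.1448]
step 3: x^-=[0.3772, 2.5441]  P^-=[0.4319 0.0140; 0.0140 0.1669]  S=[0.6410 -0.0767; -0.0767 0.5298]  K=[0.6744 0.0262; 0.0284 0.3160]  nu=[-2.2119, -1.1688]  x^+=[-1.1450, 2.1119]  P^+=[0.1428 0.0137; 0.0137 0.1149]

x_post = [-1.1450, 2.1119]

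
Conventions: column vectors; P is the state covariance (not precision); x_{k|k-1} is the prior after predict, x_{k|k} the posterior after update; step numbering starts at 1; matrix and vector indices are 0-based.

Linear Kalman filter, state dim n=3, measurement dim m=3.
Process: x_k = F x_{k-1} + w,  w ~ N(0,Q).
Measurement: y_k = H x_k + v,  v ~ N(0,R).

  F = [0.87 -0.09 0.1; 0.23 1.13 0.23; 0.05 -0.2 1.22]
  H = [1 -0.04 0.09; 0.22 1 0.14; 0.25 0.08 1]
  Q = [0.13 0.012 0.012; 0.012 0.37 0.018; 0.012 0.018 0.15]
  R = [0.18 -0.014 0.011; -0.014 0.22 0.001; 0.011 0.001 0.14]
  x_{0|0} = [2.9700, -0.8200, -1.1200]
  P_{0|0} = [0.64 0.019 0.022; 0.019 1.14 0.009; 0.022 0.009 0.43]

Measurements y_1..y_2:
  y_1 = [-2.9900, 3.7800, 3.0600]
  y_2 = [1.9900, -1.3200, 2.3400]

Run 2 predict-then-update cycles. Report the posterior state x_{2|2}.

step 1: x^-=[2.5457, -0.5011, -1.0539]  P^-=[0.6286 0.0580 0.1317; 0.0580 1.8992 -0.0930; 0.1317 -0.0930 0.8351]  S=[0.8382 0.1296 0.3790; 0.1296 2.1736 0.2595; 0.3790 0.2595 1.0799]  K=[0.7559 0.0545 -0.0066; -0.1226 0.8933 -0.1036; -0.1259 -0.0706 0.8581]  nu=[-5.4609, 3.8686, 3.5176]  x^+=[-1.3948, 3.2599, 2.3788]  P^+=[0.1364 -0.0252 -0.0247; -0.0252 0.2072 -0.0253; -0.0247 -0.0253 0.1269]
step 2: x^-=[-1.2690, 3.9100, 2.1804]  P^-=[0.2363 -0.0109 0.0186; -0.0109 0.6197 -0.0328; 0.0186 -0.0328 0.3573]  S=[0.4247 0.0071 0.1196; 0.0071 0.8453 0.0823; 0.1196 0.0823 0.5196]  K=[0.5572 0.0458 0.0123; -0.0836 0.7323 -0.0696; -0.0784 -0.0438 0.7164]  nu=[3.2192, -5.2561, 0.1640]  x^+=[0.2860, -0.2198, 2.2760]  P^+=[0.1005 -0.0176 -0.0158; -0.0176 0.1687 -0.0190; -0.0158 -0.0190 0.1049]

x_post = [0.2860, -0.2198, 2.2760]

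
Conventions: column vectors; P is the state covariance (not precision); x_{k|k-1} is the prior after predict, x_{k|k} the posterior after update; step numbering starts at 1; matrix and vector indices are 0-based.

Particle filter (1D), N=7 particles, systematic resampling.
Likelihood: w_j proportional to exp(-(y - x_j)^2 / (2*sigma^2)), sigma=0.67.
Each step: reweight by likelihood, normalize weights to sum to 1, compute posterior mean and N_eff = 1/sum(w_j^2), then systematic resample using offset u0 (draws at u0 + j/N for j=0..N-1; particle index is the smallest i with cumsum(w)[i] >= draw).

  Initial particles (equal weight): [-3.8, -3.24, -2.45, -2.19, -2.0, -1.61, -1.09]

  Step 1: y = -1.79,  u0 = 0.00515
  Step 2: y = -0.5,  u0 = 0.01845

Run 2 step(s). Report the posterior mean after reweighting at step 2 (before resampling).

post_mean = -1.3906

step 1: w=[0.0027, 0.0237, 0.1518, 0.2063, 0.2348, 0.2378, 0.1429]  mean=-1.9191  Neff=5.0439  idx=[1, 2, 3, 4, 4, 5, 6]
step 2: w=[0.0002, 0.0126, 0.0361, 0.0708, 0.0708, 0.2202, 0.5893]  mean=-1.3906  Neff=2.4555  idx=[2, 4, 5, 6, 6, 6, 6]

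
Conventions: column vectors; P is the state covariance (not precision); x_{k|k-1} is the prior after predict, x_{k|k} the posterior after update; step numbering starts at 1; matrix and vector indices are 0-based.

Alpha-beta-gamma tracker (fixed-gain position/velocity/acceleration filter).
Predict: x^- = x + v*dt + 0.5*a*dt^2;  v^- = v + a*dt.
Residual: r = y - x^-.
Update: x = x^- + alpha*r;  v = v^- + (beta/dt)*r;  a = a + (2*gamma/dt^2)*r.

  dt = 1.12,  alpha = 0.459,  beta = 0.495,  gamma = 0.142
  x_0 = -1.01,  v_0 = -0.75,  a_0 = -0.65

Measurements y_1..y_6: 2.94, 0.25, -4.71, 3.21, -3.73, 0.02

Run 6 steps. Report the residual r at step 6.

resid = 3.5145

step 1: x_pred=-2.2577  r=5.1977  x^+=0.1281  v^+=0.8192  a^+=0.5268
step 2: x_pred=1.3759  r=-1.1259  x^+=0.8591  v^+=0.9115  a^+=0.2719
step 3: x_pred=2.0506  r=-6.7606  x^+=-1.0525  v^+=-1.7719  a^+=-1.2588
step 4: x_pred=-3.8266  r=7.0366  x^+=-0.5968  v^+=-0.0718  a^+=0.3343
step 5: x_pred=-0.4675  r=-3.2625  x^+=-1.9650  v^+=-1.1393  a^+=-0.4043
step 6: x_pred=-3.4945  r=3.5145  x^+=-1.8814  v^+=-0.0388  a^+=0.3914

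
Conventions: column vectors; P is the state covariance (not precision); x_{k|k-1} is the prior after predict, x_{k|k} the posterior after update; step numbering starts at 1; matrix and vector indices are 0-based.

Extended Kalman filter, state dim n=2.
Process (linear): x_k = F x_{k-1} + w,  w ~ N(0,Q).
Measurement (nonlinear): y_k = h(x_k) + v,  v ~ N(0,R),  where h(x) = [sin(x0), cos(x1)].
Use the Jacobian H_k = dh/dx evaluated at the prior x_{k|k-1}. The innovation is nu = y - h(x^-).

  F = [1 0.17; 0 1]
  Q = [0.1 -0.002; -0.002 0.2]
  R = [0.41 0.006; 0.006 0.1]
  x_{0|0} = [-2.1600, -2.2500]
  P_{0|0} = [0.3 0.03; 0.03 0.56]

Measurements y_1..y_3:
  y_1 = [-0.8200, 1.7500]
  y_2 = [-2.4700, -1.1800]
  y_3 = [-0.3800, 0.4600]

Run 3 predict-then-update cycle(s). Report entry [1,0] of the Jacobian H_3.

step 1: x^-=[-2.5425, -2.2500]  P^-=[0.4264 0.1232; 0.1232 0.7600]  H_jac=[-0.8258 0.0000; 0.0000 0.7781]  S=[0.7008 -0.0732; -0.0732 0.5601]  K=[-0.4913 0.1070; -0.0354 1.0511]  nu=[-0.2561, 2.3782]  x^+=[-2.1623, 0.2589]  P^+=[0.2431 0.0100; 0.0100 0.1348]
step 2: x^-=[-2.1183, 0.2589]  P^-=[0.3504 0.0309; 0.0309 0.3348]  H_jac=[-0.5205 0.0000; 0.0000 -0.2560]  S=[0.5049 0.0101; 0.0101 0.1219]  K=[-0.3605 -0.0349; -0.0178 -0.7014]  nu=[-1.6162, -2.1467]  x^+=[-1.4606, 1.7932]  P^+=[0.2844 0.0221; 0.0221 0.2744]
step 3: x^-=[-1.1558, 1.7932]  P^-=[0.3998 0.0667; 0.0667 0.4744]  H_jac=[0.4032 0.0000; 0.0000 -0.9754]  S=[0.4750 -0.0202; -0.0202 0.5513]  K=[0.3349 -0.1058; 0.0209 -0.8385]  nu=[0.5351, 0.6806]  x^+=[-1.0486, 1.2337]  P^+=[0.3389 0.0088; 0.0088 0.0858]

H_jac[1,0] = 0.0000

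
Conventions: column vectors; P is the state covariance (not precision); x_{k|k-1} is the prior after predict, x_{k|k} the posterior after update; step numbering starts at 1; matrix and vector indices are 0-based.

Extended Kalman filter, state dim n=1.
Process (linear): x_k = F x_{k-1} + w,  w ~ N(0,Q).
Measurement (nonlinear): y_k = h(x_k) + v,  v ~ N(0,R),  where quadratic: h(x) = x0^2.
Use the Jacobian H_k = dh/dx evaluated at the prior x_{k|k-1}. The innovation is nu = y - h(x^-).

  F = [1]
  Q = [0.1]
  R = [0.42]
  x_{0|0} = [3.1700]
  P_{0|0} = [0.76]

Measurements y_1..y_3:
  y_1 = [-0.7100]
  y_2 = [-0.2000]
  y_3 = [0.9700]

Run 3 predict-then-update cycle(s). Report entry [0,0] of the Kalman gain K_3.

step 1: x^-=[3.1700]  P^-=[0.8600]  H_jac=[6.3400]  S=[34.9882]  K=[0.1558]  nu=[-10.7589]  x^+=[1.4934]  P^+=[0.0103]
step 2: x^-=[1.4934]  P^-=[0.1103]  H_jac=[2.9868]  S=[1.4042]  K=[0.2347]  nu=[-2.4302]  x^+=[0.9231]  P^+=[0.0330]
step 3: x^-=[0.9231]  P^-=[0.1330]  H_jac=[1.8462]  S=[0.8733]  K=[0.2812]  nu=[0.1179]  x^+=[0.9562]  P^+=[0.0640]

K[0,0] = 0.2812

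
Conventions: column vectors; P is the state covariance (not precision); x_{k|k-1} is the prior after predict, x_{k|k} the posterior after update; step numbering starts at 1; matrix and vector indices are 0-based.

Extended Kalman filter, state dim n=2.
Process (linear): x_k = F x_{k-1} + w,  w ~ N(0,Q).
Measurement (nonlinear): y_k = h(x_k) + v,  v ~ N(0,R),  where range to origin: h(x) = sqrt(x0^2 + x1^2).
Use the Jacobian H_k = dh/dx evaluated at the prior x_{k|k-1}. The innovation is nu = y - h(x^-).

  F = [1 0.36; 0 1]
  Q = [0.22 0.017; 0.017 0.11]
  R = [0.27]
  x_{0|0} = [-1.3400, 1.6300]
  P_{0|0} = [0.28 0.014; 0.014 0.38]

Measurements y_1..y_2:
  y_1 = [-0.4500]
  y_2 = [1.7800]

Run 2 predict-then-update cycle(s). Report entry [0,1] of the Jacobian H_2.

step 1: x^-=[-0.7532, 1.6300]  P^-=[0.5593 0.1678; 0.1678 0.4900]  H_jac=[-0.4195 0.9078]  S=[0.6444]  K=[-0.1277; 0.5810]  nu=[-2.2456]  x^+=[-0.4664, 0.3252]  P^+=[0.5488 0.2156; 0.2156 0.2725]
step 2: x^-=[-0.3493, 0.3252]  P^-=[0.9594 0.3307; 0.3307 0.3825]  H_jac=[-0.7319 0.6814]  S=[0.6316]  K=[-0.7549; 0.0294]  nu=[1.3027]  x^+=[-1.3327, 0.3635]  P^+=[0.5994 0.3447; 0.3447 0.3819]

H_jac[0,1] = 0.6814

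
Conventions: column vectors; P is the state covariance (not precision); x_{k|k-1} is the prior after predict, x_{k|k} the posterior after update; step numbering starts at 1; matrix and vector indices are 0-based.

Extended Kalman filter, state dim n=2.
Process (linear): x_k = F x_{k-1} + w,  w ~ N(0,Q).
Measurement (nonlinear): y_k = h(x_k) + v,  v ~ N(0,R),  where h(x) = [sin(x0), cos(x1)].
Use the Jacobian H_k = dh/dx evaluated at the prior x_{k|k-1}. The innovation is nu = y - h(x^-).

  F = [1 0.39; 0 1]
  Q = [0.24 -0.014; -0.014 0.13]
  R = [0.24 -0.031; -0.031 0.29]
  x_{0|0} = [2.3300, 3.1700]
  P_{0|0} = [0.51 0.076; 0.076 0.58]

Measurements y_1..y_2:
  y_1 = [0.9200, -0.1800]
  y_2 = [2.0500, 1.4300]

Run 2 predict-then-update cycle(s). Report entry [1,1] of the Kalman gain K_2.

K[1,1] = -0.5833

step 1: x^-=[3.5663, 3.1700]  P^-=[0.8975 0.2882; 0.2882 0.7100]  H_jac=[-0.9112 0.0000; 0.0000 0.0284]  S=[0.9851 -0.0385; -0.0385 0.2906]  K=[-0.8333 -0.0821; -0.2652 0.0343]  nu=[1.3321, 0.8196]  x^+=[2.3890, 2.8448]  P^+=[0.2167 0.0710; 0.0710 0.6397]
step 2: x^-=[3.4984, 2.8448]  P^-=[0.6094 0.3065; 0.3065 0.7697]  H_jac=[-0.9370 0.0000; 0.0000 -0.2924]  S=[0.7750 0.0530; 0.0530 0.3558]  K=[-0.7269 -0.1437; -0.3307 -0.5833]  nu=[2.3993, 2.3863]  x^+=[1.4115, 0.6595]  P^+=[0.1814 0.0654; 0.0654 0.5434]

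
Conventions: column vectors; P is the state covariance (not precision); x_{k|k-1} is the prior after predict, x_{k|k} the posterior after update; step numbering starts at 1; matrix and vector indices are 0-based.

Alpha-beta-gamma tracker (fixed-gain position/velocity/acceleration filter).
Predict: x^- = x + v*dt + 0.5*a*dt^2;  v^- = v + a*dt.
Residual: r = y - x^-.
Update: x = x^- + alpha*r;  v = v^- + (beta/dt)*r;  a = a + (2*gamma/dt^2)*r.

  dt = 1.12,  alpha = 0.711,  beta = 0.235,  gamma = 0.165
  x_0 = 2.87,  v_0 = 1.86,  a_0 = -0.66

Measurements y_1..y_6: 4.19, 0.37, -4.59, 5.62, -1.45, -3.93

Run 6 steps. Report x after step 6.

step 1: x_pred=4.5392  r=-0.3492  x^+=4.2909  v^+=1.0475  a^+=-0.7519
step 2: x_pred=4.9926  r=-4.6226  x^+=1.7059  v^+=-0.7645  a^+=-1.9680
step 3: x_pred=-0.3846  r=-4.2054  x^+=-3.3746  v^+=-3.8510  a^+=-3.0743
step 4: x_pred=-9.6159  r=15.2359  x^+=1.2168  v^+=-4.0974  a^+=0.9339
step 5: x_pred=-2.7865  r=1.3365  x^+=-1.8362  v^+=-2.7710  a^+=1.2855
step 6: x_pred=-4.1335  r=0.2035  x^+=-3.9888  v^+=-1.2885  a^+=1.3390

x_post = -3.9888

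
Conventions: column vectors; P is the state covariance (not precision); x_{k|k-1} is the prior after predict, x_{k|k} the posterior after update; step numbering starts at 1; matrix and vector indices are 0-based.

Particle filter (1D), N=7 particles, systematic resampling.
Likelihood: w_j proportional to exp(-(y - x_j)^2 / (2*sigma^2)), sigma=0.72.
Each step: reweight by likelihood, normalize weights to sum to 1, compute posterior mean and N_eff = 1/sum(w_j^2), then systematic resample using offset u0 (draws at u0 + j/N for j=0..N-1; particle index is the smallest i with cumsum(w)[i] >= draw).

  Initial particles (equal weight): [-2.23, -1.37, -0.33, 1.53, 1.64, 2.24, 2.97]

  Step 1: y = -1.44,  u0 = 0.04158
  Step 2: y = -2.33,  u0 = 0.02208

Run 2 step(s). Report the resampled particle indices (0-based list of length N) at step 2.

step 1: w=[0.2964, 0.5386, 0.1649, 0.0001, 0.0001, 0.0000, 0.0000]  mean=-1.4529  Neff=2.4687  idx=[0, 0, 1, 1, 1, 1, 2]
step 2: w=[0.2716, 0.2716, 0.1127, 0.1127, 0.1127, 0.1127, 0.0058]  mean=-1.8312  Neff=5.0396  idx=[0, 0, 1, 1, 2, 3, 4]

resampled_idx = [0, 0, 1, 1, 2, 3, 4]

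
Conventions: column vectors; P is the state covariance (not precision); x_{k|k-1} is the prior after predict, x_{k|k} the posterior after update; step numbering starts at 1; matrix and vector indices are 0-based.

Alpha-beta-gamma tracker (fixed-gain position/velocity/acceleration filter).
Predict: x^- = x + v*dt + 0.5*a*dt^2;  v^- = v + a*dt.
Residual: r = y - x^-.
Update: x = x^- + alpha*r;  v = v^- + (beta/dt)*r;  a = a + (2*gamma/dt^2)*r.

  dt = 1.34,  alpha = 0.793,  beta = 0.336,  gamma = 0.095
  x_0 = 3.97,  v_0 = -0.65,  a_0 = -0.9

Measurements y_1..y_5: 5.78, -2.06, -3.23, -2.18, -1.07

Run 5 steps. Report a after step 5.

a_post = 0.6937

step 1: x_pred=2.2910  r=3.4890  x^+=5.0578  v^+=-0.9811  a^+=-0.5308
step 2: x_pred=3.2665  r=-5.3265  x^+=-0.9574  v^+=-3.0280  a^+=-1.0944
step 3: x_pred=-5.9976  r=2.7676  x^+=-3.8029  v^+=-3.8006  a^+=-0.8016
step 4: x_pred=-9.6154  r=7.4354  x^+=-3.7191  v^+=-3.0103  a^+=-0.0148
step 5: x_pred=-7.7663  r=6.6963  x^+=-2.4561  v^+=-1.3511  a^+=0.6937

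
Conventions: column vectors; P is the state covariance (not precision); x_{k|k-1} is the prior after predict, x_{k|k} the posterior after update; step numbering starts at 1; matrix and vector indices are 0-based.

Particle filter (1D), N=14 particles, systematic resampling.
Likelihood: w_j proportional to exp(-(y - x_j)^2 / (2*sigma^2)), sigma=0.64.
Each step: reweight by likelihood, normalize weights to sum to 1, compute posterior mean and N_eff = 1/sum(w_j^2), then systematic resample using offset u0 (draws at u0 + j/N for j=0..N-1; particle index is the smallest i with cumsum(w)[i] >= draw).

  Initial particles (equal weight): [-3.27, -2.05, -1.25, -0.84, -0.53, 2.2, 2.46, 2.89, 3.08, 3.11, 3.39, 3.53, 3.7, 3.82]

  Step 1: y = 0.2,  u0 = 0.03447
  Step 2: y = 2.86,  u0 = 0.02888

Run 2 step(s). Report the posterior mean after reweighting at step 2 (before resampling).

step 1: w=[0.0000, 0.0024, 0.0875, 0.3043, 0.5946, 0.0086, 0.0022, 0.0002, 0.0000, 0.0000, 0.0000, 0.0000, 0.0000, 0.0000]  mean=-0.6598  Neff=2.2028  idx=[2, 3, 3, 3, 3, 3, 4, 4, 4, 4, 4, 4, 4, 4]
step 2: w=[0.0002, 0.0082, 0.0082, 0.0082, 0.0082, 0.0082, 0.1199, 0.1199, 0.1199, 0.1199, 0.1199, 0.1199, 0.1199, 0.1199]  mean=-0.5428  Neff=8.6757  idx=[4, 6, 7, 7, 8, 8, 9, 10, 10, 11, 11, 12, 13, 13]

post_mean = -0.5428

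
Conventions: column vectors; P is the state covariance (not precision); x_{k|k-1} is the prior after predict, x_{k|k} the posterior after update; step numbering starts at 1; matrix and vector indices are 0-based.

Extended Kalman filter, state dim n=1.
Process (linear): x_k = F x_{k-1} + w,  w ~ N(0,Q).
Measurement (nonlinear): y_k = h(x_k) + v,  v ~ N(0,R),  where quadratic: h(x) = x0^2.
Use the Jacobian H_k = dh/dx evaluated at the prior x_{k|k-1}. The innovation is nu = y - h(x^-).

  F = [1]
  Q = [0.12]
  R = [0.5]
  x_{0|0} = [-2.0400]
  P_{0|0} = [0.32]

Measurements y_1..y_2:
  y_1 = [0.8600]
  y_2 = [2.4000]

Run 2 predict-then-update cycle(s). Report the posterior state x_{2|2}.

x_post = [-1.4771]

step 1: x^-=[-2.0400]  P^-=[0.4400]  H_jac=[-4.0800]  S=[7.8244]  K=[-0.2294]  nu=[-3.3016]  x^+=[-1.2825]  P^+=[0.0281]
step 2: x^-=[-1.2825]  P^-=[0.1481]  H_jac=[-2.5650]  S=[1.4745]  K=[-0.2577]  nu=[0.7552]  x^+=[-1.4771]  P^+=[0.0502]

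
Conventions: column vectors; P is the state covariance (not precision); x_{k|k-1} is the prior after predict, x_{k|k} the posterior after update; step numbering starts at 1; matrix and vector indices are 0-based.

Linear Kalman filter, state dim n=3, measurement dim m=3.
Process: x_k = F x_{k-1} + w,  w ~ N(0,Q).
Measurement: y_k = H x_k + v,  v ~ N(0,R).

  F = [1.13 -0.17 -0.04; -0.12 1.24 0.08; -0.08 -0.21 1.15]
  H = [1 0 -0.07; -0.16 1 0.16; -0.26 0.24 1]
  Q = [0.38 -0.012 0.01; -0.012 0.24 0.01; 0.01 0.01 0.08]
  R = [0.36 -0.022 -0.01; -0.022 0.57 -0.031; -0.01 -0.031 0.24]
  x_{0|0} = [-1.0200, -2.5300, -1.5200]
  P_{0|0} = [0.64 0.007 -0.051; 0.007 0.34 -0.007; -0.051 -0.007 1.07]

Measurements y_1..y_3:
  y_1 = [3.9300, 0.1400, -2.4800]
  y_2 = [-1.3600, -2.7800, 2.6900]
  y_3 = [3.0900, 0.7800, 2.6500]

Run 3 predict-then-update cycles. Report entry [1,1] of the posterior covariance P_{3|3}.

step 1: x^-=[-0.6617, -3.1364, -1.1351]  P^-=[1.2106 -0.1683 -0.1516; -0.1683 0.7764 0.0230; -0.1516 0.0230 1.5272]  S=[1.5993 -0.4287 -0.6268; -0.4287 1.4854 0.5547; -0.6268 0.5547 2.0046]  K=[0.7498 -0.0410 -0.0070; 0.0372 0.5604 -0.0172; 0.1518 -0.0786 0.8535]  nu=[4.5122, 3.3521, -0.7642]  x^+=[2.5896, -1.0767, -1.3659]  P^+=[0.2755 -0.0060 0.0652; -0.0060 0.3348 -0.1038; 0.0652 -0.1038 0.2476]
step 2: x^-=[3.1639, -1.7552, -1.5518]  P^-=[0.7368 -0.1165 0.0913; -0.1165 0.7403 -0.2070; 0.0913 -0.2070 0.4619]  S=[1.0863 -0.2315 -0.1654; -0.2315 1.3073 0.0527; -0.1654 0.0527 0.6621]  K=[0.6578 -0.0507 -0.0253; 0.0196 0.5602 -0.0382; 0.1251 -0.1161 0.6273]  nu=[-4.6325, -0.2703, 5.4857]  x^+=[-0.0083, -2.2069, 1.3411]  P^+=[0.2420 -0.0126 0.0549; -0.0126 0.3357 -0.1106; 0.0549 -0.1106 0.1937]
step 3: x^-=[0.3121, -2.6282, 2.0064]  P^-=[0.6974 -0.1219 0.0862; -0.1219 0.7417 -0.2201; 0.0862 -0.2201 0.3954]  S=[1.0473 -0.2298 -0.1568; -0.2298 1.3039 0.0297; -0.1568 0.0297 0.5900]  K=[0.6426 -0.0544 -0.0373; 0.0150 0.5604 -0.0419; 0.1155 -0.1237 0.5796]  nu=[2.9183, 3.1371, 1.3555]  x^+=[1.9663, -0.8832, 2.7410]  P^+=[0.2365 -0.0144 0.0512; -0.0144 0.3360 -0.1119; 0.0512 -0.1119 0.1820]

P_post[1,1] = 0.3360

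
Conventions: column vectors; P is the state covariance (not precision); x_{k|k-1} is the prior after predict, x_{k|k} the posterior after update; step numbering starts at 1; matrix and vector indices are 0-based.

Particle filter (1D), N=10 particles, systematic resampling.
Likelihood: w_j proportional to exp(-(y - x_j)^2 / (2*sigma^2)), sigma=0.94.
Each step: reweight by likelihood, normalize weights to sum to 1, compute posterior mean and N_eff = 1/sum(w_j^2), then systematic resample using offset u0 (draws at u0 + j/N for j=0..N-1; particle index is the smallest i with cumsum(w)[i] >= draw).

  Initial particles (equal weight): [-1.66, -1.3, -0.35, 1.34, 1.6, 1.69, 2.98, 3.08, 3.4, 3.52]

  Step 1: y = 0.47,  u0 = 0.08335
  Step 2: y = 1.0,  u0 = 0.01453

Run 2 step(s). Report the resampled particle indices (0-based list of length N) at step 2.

resampled_idx = [1, 2, 3, 4, 4, 5, 6, 6, 7, 8]

step 1: w=[0.0300, 0.0663, 0.2670, 0.2545, 0.1896, 0.1682, 0.0111, 0.0083, 0.0030, 0.0020]  mean=0.7751  Neff=4.8592  idx=[1, 2, 2, 3, 3, 3, 4, 4, 5, 6]
step 2: w=[0.0082, 0.0587, 0.0587, 0.1541, 0.1541, 0.1541, 0.1342, 0.1342, 0.1257, 0.0179]  mean=1.2631  Neff=7.6706  idx=[1, 2, 3, 4, 4, 5, 6, 6, 7, 8]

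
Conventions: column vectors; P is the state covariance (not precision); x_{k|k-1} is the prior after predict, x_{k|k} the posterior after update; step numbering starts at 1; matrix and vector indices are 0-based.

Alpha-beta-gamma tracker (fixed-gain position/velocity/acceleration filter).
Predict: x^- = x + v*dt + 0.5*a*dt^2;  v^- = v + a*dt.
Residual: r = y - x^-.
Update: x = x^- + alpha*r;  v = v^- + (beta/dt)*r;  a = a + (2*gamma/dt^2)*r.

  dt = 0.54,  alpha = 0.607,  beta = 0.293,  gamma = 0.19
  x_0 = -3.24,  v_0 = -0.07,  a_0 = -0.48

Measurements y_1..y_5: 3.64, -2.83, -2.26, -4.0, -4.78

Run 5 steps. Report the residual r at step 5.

step 1: x_pred=-3.3478  r=6.9878  x^+=0.8938  v^+=3.4623  a^+=8.6262
step 2: x_pred=4.0211  r=-6.8511  x^+=-0.1375  v^+=4.4031  a^+=-0.3019
step 3: x_pred=2.1961  r=-4.4561  x^+=-0.5087  v^+=1.8222  a^+=-6.1090
step 4: x_pred=-0.4155  r=-3.5845  x^+=-2.5913  v^+=-3.4216  a^+=-10.7802
step 5: x_pred=-6.0107  r=1.2307  x^+=-5.2637  v^+=-8.5752  a^+=-9.1764

resid = 1.2307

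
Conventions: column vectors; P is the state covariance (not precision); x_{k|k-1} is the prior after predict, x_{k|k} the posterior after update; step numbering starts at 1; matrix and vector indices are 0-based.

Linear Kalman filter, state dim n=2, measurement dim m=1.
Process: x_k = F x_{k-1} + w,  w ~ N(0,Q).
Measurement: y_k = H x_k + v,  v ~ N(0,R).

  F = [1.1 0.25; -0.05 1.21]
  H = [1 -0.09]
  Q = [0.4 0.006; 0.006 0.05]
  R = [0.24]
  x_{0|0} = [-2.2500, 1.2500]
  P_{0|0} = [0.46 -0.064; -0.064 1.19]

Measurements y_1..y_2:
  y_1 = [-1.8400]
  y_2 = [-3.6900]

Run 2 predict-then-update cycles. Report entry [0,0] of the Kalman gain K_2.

step 1: x^-=[-2.1625, 1.6250]  P^-=[0.9958 0.2563; 0.2563 1.8012]  S=[1.2042]  K=[0.8077; 0.0782]  nu=[0.4687]  x^+=[-1.7839, 1.6617]  P^+=[0.2101 0.1802; 0.1802 1.7938]
step 2: x^-=[-1.5468, 2.0998]  P^-=[0.8654 0.7747; 0.7747 2.6550]  S=[0.9875]  K=[0.8058; 0.5425]  nu=[-1.9542]  x^+=[-3.1215, 1.0396]  P^+=[0.2243 0.3430; 0.3430 2.3644]

K[0,0] = 0.8058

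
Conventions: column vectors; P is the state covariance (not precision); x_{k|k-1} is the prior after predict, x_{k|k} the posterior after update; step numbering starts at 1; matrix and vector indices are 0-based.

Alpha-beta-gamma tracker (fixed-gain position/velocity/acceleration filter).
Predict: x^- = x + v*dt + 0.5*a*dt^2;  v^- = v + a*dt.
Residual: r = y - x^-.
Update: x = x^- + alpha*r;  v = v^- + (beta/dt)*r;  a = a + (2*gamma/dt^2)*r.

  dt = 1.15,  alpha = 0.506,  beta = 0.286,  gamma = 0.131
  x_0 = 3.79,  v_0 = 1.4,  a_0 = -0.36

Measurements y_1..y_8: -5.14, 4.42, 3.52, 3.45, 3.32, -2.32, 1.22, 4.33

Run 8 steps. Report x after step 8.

x_post = 3.9070

step 1: x_pred=5.1620  r=-10.3019  x^+=-0.0508  v^+=-1.5761  a^+=-2.4009
step 2: x_pred=-3.4509  r=7.8709  x^+=0.5318  v^+=-2.3796  a^+=-0.8416
step 3: x_pred=-2.7613  r=6.2813  x^+=0.4170  v^+=-1.7854  a^+=0.4028
step 4: x_pred=-1.3698  r=4.8198  x^+=1.0690  v^+=-0.1235  a^+=1.3576
step 5: x_pred=1.8247  r=1.4953  x^+=2.5813  v^+=1.8096  a^+=1.6539
step 6: x_pred=5.7560  r=-8.0760  x^+=1.6696  v^+=1.7031  a^+=0.0539
step 7: x_pred=3.6638  r=-2.4438  x^+=2.4272  v^+=1.1574  a^+=-0.4302
step 8: x_pred=3.4737  r=0.8563  x^+=3.9070  v^+=0.8756  a^+=-0.2606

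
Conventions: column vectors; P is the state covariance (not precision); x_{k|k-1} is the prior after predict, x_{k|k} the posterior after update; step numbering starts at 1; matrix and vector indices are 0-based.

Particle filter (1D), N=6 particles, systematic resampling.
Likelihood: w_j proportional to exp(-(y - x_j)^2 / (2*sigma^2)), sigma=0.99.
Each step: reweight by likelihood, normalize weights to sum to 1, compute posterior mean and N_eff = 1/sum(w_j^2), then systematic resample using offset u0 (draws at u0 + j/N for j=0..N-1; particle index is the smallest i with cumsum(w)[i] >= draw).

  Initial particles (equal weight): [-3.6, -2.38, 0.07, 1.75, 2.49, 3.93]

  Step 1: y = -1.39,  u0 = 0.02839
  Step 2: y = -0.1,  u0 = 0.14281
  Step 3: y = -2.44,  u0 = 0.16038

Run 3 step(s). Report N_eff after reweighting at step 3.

step 1: w=[0.0801, 0.5869, 0.3262, 0.0063, 0.0004, 0.0000]  mean=-1.6502  Neff=2.1865  idx=[0, 1, 1, 1, 2, 2]
step 2: w=[0.0009, 0.0323, 0.0323, 0.0323, 0.4511, 0.4511]  mean=-0.1705  Neff=2.4380  idx=[4, 4, 4, 5, 5, 5]
step 3: w=[0.1667, 0.1667, 0.1667, 0.1667, 0.1667, 0.1667]  mean=0.0700  Neff=6.0000  idx=[0, 1, 2, 3, 4, 5]

N_eff = 6.0000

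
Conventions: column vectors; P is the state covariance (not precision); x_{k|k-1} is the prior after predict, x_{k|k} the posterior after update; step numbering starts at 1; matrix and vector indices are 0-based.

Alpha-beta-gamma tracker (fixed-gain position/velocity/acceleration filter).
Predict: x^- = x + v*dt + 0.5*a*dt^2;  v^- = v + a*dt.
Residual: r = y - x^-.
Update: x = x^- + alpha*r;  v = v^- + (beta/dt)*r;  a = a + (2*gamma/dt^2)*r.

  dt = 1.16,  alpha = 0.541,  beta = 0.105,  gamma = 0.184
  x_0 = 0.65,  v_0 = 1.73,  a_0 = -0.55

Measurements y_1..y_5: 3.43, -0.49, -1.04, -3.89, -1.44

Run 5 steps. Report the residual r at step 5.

step 1: x_pred=2.2868  r=1.1432  x^+=2.9053  v^+=1.1955  a^+=-0.2373
step 2: x_pred=4.1323  r=-4.6223  x^+=1.6316  v^+=0.5018  a^+=-1.5015
step 3: x_pred=1.2035  r=-2.2435  x^+=-0.0102  v^+=-1.4430  a^+=-2.1150
step 4: x_pred=-3.1071  r=-0.7829  x^+=-3.5307  v^+=-3.9673  a^+=-2.3291
step 5: x_pred=-9.6998  r=8.2598  x^+=-5.2313  v^+=-5.9215  a^+=-0.0702

resid = 8.2598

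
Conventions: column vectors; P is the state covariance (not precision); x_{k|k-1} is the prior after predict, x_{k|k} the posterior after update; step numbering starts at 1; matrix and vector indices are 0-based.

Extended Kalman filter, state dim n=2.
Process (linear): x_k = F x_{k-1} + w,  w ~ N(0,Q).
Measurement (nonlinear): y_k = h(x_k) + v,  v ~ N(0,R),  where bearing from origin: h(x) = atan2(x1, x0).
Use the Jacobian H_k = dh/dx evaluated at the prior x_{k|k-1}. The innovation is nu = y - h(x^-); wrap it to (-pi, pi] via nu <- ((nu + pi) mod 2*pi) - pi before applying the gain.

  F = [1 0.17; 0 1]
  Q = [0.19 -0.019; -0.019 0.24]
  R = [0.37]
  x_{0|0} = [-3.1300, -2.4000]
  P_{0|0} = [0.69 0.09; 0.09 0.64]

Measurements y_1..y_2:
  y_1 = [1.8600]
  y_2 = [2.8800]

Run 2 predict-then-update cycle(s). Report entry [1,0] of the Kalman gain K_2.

K[1,0] = -0.4593

step 1: x^-=[-3.5380, -2.4000]  P^-=[0.9291 0.1798; 0.1798 0.8800]  H_jac=[0.1313 -0.1936]  S=[0.4099]  K=[0.2127; -0.3580]  nu=[-1.8776]  x^+=[-3.9375, -1.7278]  P^+=[0.9105 0.2110; 0.2110 0.8275]
step 2: x^-=[-4.2312, -1.7278]  P^-=[1.1962 0.3327; 0.3327 1.0675]  H_jac=[0.0827 -0.2026]  S=[0.4108]  K=[0.0768; -0.4593]  nu=[-0.6493]  x^+=[-4.2811, -1.4295]  P^+=[1.1938 0.3472; 0.3472 0.9808]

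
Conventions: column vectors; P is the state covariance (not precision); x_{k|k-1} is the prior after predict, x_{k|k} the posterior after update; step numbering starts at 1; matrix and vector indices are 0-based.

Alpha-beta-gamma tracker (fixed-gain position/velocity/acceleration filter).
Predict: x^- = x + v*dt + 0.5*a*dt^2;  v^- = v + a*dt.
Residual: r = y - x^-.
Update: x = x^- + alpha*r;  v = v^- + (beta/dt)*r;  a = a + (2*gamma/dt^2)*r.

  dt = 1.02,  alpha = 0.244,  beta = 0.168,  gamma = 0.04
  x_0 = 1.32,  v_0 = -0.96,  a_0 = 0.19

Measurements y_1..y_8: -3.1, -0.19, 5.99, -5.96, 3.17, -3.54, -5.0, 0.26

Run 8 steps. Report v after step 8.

v_post = -0.0856

step 1: x_pred=0.4396  r=-3.5396  x^+=-0.4240  v^+=-1.3492  a^+=-0.0822
step 2: x_pred=-1.8430  r=1.6530  x^+=-1.4396  v^+=-1.1608  a^+=0.0449
step 3: x_pred=-2.6003  r=8.5903  x^+=-0.5042  v^+=0.2999  a^+=0.7055
step 4: x_pred=0.1687  r=-6.1287  x^+=-1.3267  v^+=0.0101  a^+=0.2342
step 5: x_pred=-1.1946  r=4.3646  x^+=-0.1297  v^+=0.9678  a^+=0.5698
step 6: x_pred=1.1540  r=-4.6940  x^+=0.0086  v^+=0.7759  a^+=0.2089
step 7: x_pred=0.9087  r=-5.9087  x^+=-0.5330  v^+=0.0158  a^+=-0.2455
step 8: x_pred=-0.6446  r=0.9046  x^+=-0.4239  v^+=-0.0856  a^+=-0.1759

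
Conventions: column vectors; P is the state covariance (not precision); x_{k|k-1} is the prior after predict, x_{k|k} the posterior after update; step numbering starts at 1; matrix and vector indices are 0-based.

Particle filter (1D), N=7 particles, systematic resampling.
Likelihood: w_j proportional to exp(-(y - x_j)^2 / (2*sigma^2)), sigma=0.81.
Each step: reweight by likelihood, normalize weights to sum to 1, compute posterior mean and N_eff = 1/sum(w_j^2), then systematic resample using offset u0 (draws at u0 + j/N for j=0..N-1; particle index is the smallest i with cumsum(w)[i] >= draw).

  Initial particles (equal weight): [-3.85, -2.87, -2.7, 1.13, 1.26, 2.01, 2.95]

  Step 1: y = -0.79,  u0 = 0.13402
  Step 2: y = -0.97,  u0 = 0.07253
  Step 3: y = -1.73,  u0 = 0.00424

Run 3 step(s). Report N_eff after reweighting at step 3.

N_eff = 4.9667

step 1: w=[0.0039, 0.1820, 0.3051, 0.2964, 0.2000, 0.0125, 0.0001]  mean=-0.7489  Neff=3.9336  idx=[1, 2, 2, 3, 3, 4, 5]
step 2: w=[0.1767, 0.2828, 0.2828, 0.0960, 0.0960, 0.0625, 0.0032]  mean=-1.7318  Neff=4.6839  idx=[0, 1, 1, 2, 2, 3, 4]
step 3: w=[0.1595, 0.2097, 0.2097, 0.2097, 0.2097, 0.0008, 0.0008]  mean=-2.7207  Neff=4.9667  idx=[0, 0, 1, 2, 2, 3, 4]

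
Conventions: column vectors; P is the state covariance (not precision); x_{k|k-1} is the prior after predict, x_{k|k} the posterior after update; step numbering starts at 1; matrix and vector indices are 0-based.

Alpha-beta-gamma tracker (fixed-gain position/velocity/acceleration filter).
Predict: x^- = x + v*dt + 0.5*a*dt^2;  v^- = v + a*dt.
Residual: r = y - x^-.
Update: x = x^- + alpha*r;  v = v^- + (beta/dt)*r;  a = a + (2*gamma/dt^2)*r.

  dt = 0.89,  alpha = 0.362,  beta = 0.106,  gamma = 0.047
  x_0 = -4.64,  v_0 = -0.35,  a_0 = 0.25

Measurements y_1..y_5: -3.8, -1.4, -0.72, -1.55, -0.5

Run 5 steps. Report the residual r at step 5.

resid = -2.1164

step 1: x_pred=-4.8525  r=1.0525  x^+=-4.4715  v^+=-0.0021  a^+=0.3749
step 2: x_pred=-4.3249  r=2.9249  x^+=-3.2661  v^+=0.6799  a^+=0.7220
step 3: x_pred=-2.3751  r=1.6551  x^+=-1.7759  v^+=1.5196  a^+=0.9184
step 4: x_pred=-0.0598  r=-1.4902  x^+=-0.5992  v^+=2.1595  a^+=0.7416
step 5: x_pred=1.6164  r=-2.1164  x^+=0.8503  v^+=2.5674  a^+=0.4904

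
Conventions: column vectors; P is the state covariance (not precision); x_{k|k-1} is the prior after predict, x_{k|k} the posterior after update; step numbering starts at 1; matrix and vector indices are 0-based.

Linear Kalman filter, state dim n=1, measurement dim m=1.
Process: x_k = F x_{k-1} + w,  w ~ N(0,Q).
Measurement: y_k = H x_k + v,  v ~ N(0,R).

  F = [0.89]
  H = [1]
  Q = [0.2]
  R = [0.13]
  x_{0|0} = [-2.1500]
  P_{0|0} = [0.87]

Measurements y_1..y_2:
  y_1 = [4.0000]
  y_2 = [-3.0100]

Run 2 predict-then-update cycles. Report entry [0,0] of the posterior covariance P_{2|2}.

P_post[0,0] = 0.0897

step 1: x^-=[-1.9135]  P^-=[0.8891]  S=[1.0191]  K=[0.8724]  nu=[5.9135]  x^+=[3.2457]  P^+=[0.1134]
step 2: x^-=[2.8886]  P^-=[0.2898]  S=[0.4198]  K=[0.6904]  nu=[-5.8986]  x^+=[-1.1835]  P^+=[0.0897]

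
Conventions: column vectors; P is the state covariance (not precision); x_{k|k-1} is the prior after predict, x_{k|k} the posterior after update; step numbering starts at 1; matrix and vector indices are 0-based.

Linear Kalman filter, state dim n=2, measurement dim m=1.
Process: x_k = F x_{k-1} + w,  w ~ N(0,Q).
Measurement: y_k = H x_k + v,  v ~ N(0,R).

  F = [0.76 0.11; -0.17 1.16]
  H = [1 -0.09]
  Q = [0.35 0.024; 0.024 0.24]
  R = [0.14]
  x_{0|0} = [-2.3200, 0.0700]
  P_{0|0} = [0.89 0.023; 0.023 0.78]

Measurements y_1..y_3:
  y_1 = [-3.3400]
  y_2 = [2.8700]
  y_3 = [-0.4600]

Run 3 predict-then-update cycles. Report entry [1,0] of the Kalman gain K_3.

K[1,0] = 0.3092

step 1: x^-=[-1.7555, 0.4756]  P^-=[0.8773 0.0284; 0.0284 1.3062]  S=[1.0228]  K=[0.8553; -0.0872]  nu=[-1.5417]  x^+=[-3.0741, 0.6100]  P^+=[0.1292 0.1047; 0.1047 1.2984]
step 2: x^-=[-2.2692, 1.2302]  P^-=[0.4578 0.2633; 0.2633 1.9496]  S=[0.5662]  K=[0.7667; 0.1551]  nu=[5.2499]  x^+=[1.7559, 2.0446]  P^+=[0.1250 0.1960; 0.1960 1.9360]
step 3: x^-=[1.5594, 2.0732]  P^-=[0.4784 0.4240; 0.4240 2.7714]  S=[0.5645]  K=[0.7798; 0.3092]  nu=[-1.8328]  x^+=[0.1301, 1.5065]  P^+=[0.1351 0.2879; 0.2879 2.7175]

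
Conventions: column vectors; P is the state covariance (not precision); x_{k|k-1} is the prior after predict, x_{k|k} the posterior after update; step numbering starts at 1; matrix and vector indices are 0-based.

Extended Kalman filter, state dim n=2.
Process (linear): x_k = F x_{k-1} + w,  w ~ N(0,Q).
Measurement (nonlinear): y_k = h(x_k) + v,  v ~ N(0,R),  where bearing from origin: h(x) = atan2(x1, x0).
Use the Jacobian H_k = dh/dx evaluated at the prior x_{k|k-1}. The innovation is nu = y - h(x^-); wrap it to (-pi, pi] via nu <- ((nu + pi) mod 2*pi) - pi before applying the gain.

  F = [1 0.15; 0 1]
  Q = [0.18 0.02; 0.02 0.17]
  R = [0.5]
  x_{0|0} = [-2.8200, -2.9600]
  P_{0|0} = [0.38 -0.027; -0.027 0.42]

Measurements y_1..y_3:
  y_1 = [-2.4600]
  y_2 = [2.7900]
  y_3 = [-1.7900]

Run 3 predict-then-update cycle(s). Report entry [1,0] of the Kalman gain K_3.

K[1,0] = -0.2175

step 1: x^-=[-3.2640, -2.9600]  P^-=[0.5614 0.0560; 0.0560 0.5900]  H_jac=[0.1525 -0.1681]  S=[0.5269]  K=[0.1446; -0.1721]  nu=[-0.0550]  x^+=[-3.2720, -2.9505]  P^+=[0.5503 0.0691; 0.0691 0.5744]
step 2: x^-=[-3.7145, -2.9505]  P^-=[0.7640 0.1753; 0.1753 0.7444]  H_jac=[0.1311 -0.1651]  S=[0.5258]  K=[0.1355; -0.1900]  nu=[-1.0229]  x^+=[-3.8531, -2.7562]  P^+=[0.7543 0.1888; 0.1888 0.7254]
step 3: x^-=[-4.2665, -2.7562]  P^-=[1.0073 0.3176; 0.3176 0.8954]  H_jac=[0.1068 -0.1654]  S=[0.5248]  K=[0.1050; -0.2175]  nu=[0.7780]  x^+=[-4.1849, -2.9255]  P^+=[1.0015 0.3296; 0.3296 0.8706]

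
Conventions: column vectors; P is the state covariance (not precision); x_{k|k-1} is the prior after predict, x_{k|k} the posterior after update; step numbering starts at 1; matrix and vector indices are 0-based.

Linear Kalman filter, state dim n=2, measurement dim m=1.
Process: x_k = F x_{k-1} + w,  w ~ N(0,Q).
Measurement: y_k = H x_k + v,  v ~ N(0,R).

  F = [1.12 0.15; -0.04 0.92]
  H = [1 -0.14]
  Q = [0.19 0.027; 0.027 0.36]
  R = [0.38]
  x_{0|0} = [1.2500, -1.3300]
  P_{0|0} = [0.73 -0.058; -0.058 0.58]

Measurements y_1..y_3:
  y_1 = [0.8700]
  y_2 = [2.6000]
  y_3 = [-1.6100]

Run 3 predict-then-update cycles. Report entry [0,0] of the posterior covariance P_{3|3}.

P_post[0,0] = 0.2643

step 1: x^-=[1.2005, -1.2736]  P^-=[1.0993 0.0149; 0.0149 0.8563]  S=[1.4919]  K=[0.7354; -0.0704]  nu=[-0.5088]  x^+=[0.8263, -1.2378]  P^+=[0.2924 0.0921; 0.0921 0.8490]
step 2: x^-=[0.7398, -1.1718]  P^-=[0.6068 0.2254; 0.2254 1.0723]  S=[0.9447]  K=[0.6089; 0.0797]  nu=[1.6962]  x^+=[1.7726, -1.0366]  P^+=[0.2565 0.1796; 0.1796 1.0662]
step 3: x^-=[1.8298, -1.0246]  P^-=[0.5961 0.3466; 0.3466 1.2497]  S=[0.9036]  K=[0.6060; 0.1900]  nu=[-3.5833]  x^+=[-0.3418, -1.7053]  P^+=[0.2643 0.2426; 0.2426 1.2171]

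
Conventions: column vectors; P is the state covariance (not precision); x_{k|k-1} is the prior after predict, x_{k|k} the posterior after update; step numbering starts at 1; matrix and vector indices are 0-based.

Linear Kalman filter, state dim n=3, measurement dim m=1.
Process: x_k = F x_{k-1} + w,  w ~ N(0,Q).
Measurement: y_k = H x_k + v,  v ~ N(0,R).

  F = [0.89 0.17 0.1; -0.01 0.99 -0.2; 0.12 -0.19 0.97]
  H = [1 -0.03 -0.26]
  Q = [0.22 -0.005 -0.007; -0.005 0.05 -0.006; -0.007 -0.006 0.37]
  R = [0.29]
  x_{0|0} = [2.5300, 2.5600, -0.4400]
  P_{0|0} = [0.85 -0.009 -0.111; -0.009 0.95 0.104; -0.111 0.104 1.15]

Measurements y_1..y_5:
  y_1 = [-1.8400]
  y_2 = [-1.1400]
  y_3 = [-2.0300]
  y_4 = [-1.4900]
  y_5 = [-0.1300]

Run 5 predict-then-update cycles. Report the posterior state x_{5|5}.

x_post = [-0.6024, 1.1154, -0.7057]

step 1: x^-=[2.6429, 2.5971, -0.6096]  P^-=[0.9133 0.1430 0.0840; 0.1430 0.9857 -0.3023; 0.0840 -0.3023 1.4348]  S=[1.2442]  K=[0.7130; 0.1544; -0.2250]  nu=[-4.5635]  x^+=[-0.6111, 1.8926, 0.4173]  P^+=[0.2807 0.0061 0.2836; 0.0061 0.9561 -0.2591; 0.2836 -0.2591 1.3718]
step 2: x^-=[-0.1804, 1.7963, -0.0281]  P^-=[0.5272 0.0637 0.3347; 0.0637 1.1456 -0.7198; 0.3347 -0.7198 1.8605]  S=[0.7549]  K=[0.5806; 0.2868; -0.1688]  nu=[-0.9131]  x^+=[-0.7105, 1.5345, 0.1260]  P^+=[0.2728 -0.0620 0.4087; -0.0620 1.0835 -0.6833; 0.4087 -0.6833 1.8390]
step 3: x^-=[-0.3588, 1.5011, -0.2546]  P^-=[0.5165 -0.0339 0.4328; -0.0339 1.4590 -1.2703; 0.4328 -1.2703 2.4932]  S=[0.7336]  K=[0.5521; 0.3443; -0.2418]  nu=[-1.6923]  x^+=[-1.2932, 0.9184, 0.1545]  P^+=[0.2929 -0.1734 0.5307; -0.1734 1.3720 -1.2092; 0.5307 -1.2092 2.4503]
step 4: x^-=[-0.9794, 0.8912, -0.1798]  P^-=[0.5170 -0.1518 0.5315; -0.1518 1.9771 -1.9857; 0.5315 -1.9857 3.3064]  S=[0.7341]  K=[0.5223; 0.4158; -0.3659]  nu=[-0.5306]  x^+=[-1.2565, 0.6706, 0.0144]  P^+=[0.3168 -0.3112 0.6718; -0.3112 1.8502 -1.8741; 0.6718 -1.8741 3.2082]
step 5: x^-=[-1.0029, 0.6736, -0.2643]  P^-=[0.5182 -0.2763 0.6391; -0.2763 2.7428 -2.9079; 0.6391 -2.9079 4.3213]  S=[0.7416]  K=[0.4858; 0.5359; -0.5355]  nu=[0.8244]  x^+=[-0.6024, 1.1154, -0.7057]  P^+=[0.3431 -0.4694 0.8321; -0.4694 2.5298 -2.6950; 0.8321 -2.6950 4.1086]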